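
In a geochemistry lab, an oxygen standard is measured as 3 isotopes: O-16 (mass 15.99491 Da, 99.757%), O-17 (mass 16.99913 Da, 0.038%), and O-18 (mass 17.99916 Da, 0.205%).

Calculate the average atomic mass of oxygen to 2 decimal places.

16.00 Da

Weight each isotope mass by its fractional abundance: 0.99757 × 15.99491 + 0.00038 × 16.99913 + 0.00205 × 17.99916
= 15.956042 + 0.006460 + 0.036898 = 15.999400 Da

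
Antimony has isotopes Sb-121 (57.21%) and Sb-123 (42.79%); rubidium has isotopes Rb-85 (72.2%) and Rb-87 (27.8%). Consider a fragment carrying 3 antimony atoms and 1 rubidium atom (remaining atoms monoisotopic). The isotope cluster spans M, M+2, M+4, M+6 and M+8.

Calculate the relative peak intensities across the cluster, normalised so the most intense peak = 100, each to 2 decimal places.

38.04 : 100.00 : 96.70 : 40.50 : 6.13

Antimony pattern (n=3): 0.18724742 : 0.42015297 : 0.3142518 : 0.07834781
Rubidium pattern (n=1): 0.7220 : 0.2780
Convolve the two distributions (both contribute in 2-u steps):
  M: 0.18724742×0.7220 = 0.135193
  M+2: 0.18724742×0.2780 + 0.42015297×0.7220 = 0.355405
  M+4: 0.42015297×0.2780 + 0.3142518×0.7220 = 0.343692
  M+6: 0.3142518×0.2780 + 0.07834781×0.7220 = 0.143929
  M+8: 0.07834781×0.2780 = 0.021781
Scale to base peak (0.355405) = 100: 38.04 : 100.00 : 96.70 : 40.50 : 6.13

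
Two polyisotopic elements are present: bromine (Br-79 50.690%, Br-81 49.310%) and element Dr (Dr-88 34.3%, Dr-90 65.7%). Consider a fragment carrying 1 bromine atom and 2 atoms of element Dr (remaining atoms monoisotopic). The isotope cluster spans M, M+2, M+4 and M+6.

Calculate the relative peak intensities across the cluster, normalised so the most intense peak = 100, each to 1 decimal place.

13.5 : 65.0 : 100.0 : 48.3

Bromine pattern (n=1): 0.5069 : 0.4931
Element Dr pattern (n=2): 0.117649 : 0.450702 : 0.431649
Convolve the two distributions (both contribute in 2-u steps):
  M: 0.5069×0.117649 = 0.059636
  M+2: 0.5069×0.450702 + 0.4931×0.117649 = 0.286474
  M+4: 0.5069×0.431649 + 0.4931×0.450702 = 0.441044
  M+6: 0.4931×0.431649 = 0.212846
Scale to base peak (0.441044) = 100: 13.5 : 65.0 : 100.0 : 48.3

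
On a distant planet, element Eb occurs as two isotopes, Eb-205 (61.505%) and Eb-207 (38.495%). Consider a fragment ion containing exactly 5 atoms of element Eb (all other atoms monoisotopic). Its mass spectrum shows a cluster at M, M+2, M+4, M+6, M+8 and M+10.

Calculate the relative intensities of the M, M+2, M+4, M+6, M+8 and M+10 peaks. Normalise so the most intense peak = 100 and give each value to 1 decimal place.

Expanding (0.61505 + 0.38495)^5:
P(M) = 0.61505^5 = 0.088014
P(M+2) = 5 × 0.61505^4 × 0.38495^1 = 0.275433
P(M+4) = 10 × 0.61505^3 × 0.38495^2 = 0.344778
P(M+6) = 10 × 0.61505^2 × 0.38495^3 = 0.215791
P(M+8) = 5 × 0.61505^1 × 0.38495^4 = 0.067530
P(M+10) = 0.38495^5 = 0.008453
The M+4 peak is largest (0.344778); scaling to 100 gives 25.5 : 79.9 : 100.0 : 62.6 : 19.6 : 2.5.

25.5 : 79.9 : 100.0 : 62.6 : 19.6 : 2.5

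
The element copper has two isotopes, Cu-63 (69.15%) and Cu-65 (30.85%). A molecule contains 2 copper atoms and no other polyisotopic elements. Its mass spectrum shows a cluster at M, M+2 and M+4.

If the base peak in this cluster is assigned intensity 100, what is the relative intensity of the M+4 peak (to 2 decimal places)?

19.90

Term probabilities: M 0.4782, M+2 0.4267, M+4 0.0952. Base peak = M.
P(M) = C(2,0) × 0.6915^2 × 0.3085^0 = 1 × 0.47817225 × 1.0000 = 0.478172 (base)
P(M+4) = C(2,2) × 0.6915^0 × 0.3085^2 = 1 × 1.0000 × 0.09517225 = 0.095172
Relative intensity = 0.095172 / 0.478172 × 100 = 19.90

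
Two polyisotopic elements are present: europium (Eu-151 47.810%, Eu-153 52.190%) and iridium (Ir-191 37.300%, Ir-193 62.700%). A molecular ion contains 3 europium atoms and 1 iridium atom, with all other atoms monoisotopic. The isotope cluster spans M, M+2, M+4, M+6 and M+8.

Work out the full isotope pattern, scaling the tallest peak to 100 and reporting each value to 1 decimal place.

Europium pattern (n=3): 0.10928391 : 0.3578871 : 0.39067407 : 0.14215492
Iridium pattern (n=1): 0.3730 : 0.6270
Convolve the two distributions (both contribute in 2-u steps):
  M: 0.10928391×0.3730 = 0.040763
  M+2: 0.10928391×0.6270 + 0.3578871×0.3730 = 0.202013
  M+4: 0.3578871×0.6270 + 0.39067407×0.3730 = 0.370117
  M+6: 0.39067407×0.6270 + 0.14215492×0.3730 = 0.297976
  M+8: 0.14215492×0.6270 = 0.089131
Scale to base peak (0.370117) = 100: 11.0 : 54.6 : 100.0 : 80.5 : 24.1

11.0 : 54.6 : 100.0 : 80.5 : 24.1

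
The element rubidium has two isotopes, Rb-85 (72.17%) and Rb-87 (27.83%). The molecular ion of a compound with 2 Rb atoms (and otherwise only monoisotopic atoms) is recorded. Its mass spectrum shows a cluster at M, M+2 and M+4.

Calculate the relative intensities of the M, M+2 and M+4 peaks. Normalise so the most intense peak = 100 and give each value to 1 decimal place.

100.0 : 77.1 : 14.9

Each Rb atom is independently Rb-85 (p = 0.7217) or Rb-87 (q = 0.2783); the cluster is the binomial expansion (p + q)^2.
P(M) = 0.7217^2 = 0.520851
P(M+2) = 2 × 0.7217^1 × 0.2783^1 = 0.401698
P(M+4) = 0.2783^2 = 0.077451
The M peak is largest (0.520851); scaling to 100 gives 100.0 : 77.1 : 14.9.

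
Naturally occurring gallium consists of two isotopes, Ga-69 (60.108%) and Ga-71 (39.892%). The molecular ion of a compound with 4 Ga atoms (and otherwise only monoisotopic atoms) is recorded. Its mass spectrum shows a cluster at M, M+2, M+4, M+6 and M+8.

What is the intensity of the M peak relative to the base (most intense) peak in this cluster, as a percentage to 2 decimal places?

(0.60108 + 0.39892)^4 gives M 0.1305, M+2 0.3465, M+4 0.3450, M+6 0.1526, M+8 0.0253; the largest is M+2.
P(M+2) = C(4,1) × 0.60108^3 × 0.39892^1 = 4 × 0.2171685 × 0.39892 = 0.346531 (base)
P(M) = C(4,0) × 0.60108^4 × 0.39892^0 = 1 × 0.13053564 × 1.0000 = 0.130536
Relative intensity = 0.130536 / 0.346531 × 100 = 37.67

37.67%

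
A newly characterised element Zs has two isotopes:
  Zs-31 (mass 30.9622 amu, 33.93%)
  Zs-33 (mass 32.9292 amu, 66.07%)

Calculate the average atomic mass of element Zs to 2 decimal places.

32.26 amu

The abundance-weighted mean is 0.3393 × 30.9622 + 0.6607 × 32.9292
= 10.50547 + 21.75632 = 32.26179 amu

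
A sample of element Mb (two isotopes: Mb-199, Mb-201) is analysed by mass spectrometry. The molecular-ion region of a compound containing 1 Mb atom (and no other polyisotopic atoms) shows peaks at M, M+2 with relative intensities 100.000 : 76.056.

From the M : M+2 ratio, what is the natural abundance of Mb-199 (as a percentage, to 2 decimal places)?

Let p = fractional abundance of Mb-199. I(M+2)/I(M) = [C(1,1)·p^0·(1−p)] / p^1 = 1·(1−p)/p = 76.056/100.000 = 0.7606
(1−p)/p = 0.7606/1 = 0.7606  ⇒  p = 1/(1 + 0.7606) = 0.5680
Mb-199: 56.80%, Mb-201: 43.20%.

56.80%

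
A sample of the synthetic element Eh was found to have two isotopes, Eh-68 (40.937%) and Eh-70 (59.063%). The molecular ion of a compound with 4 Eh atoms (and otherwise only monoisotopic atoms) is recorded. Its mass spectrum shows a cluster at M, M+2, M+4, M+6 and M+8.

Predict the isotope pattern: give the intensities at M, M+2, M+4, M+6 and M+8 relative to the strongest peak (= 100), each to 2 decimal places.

The 4 Eh atoms are independent, so intensities follow the terms of (0.40937 + 0.59063)^4.
P(M) = 0.40937^4 = 0.028084
P(M+2) = 4 × 0.40937^3 × 0.59063^1 = 0.162078
P(M+4) = 6 × 0.40937^2 × 0.59063^2 = 0.350763
P(M+6) = 4 × 0.40937^1 × 0.59063^3 = 0.337382
P(M+8) = 0.59063^4 = 0.121692
The M+4 peak is largest (0.350763); scaling to 100 gives 8.01 : 46.21 : 100.00 : 96.19 : 34.69.

8.01 : 46.21 : 100.00 : 96.19 : 34.69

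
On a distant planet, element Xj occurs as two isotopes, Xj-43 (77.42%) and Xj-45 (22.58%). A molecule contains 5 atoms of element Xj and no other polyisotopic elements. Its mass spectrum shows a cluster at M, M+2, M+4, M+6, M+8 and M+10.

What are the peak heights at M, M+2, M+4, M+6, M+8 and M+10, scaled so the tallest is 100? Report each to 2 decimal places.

68.57 : 100.00 : 58.33 : 17.01 : 2.48 : 0.14

Expanding (0.7742 + 0.2258)^5:
P(M) = 0.7742^5 = 0.278142
P(M+2) = 5 × 0.7742^4 × 0.2258^1 = 0.405608
P(M+4) = 10 × 0.7742^3 × 0.2258^2 = 0.236596
P(M+6) = 10 × 0.7742^2 × 0.2258^3 = 0.069005
P(M+8) = 5 × 0.7742^1 × 0.2258^4 = 0.010063
P(M+10) = 0.2258^5 = 0.000587
The M+2 peak is largest (0.405608); scaling to 100 gives 68.57 : 100.00 : 58.33 : 17.01 : 2.48 : 0.14.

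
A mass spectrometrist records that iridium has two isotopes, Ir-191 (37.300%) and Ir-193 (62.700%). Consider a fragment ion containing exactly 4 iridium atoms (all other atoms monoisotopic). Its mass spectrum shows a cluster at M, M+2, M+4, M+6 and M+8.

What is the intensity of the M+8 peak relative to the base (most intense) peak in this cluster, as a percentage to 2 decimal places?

42.02%

(0.37300 + 0.62700)^4 gives M 0.0194, M+2 0.1302, M+4 0.3282, M+6 0.3678, M+8 0.1546; the largest is M+6.
P(M+6) = C(4,3) × 0.37300^1 × 0.62700^3 = 4 × 0.3730 × 0.24649188 = 0.367766 (base)
P(M+8) = C(4,4) × 0.37300^0 × 0.62700^4 = 1 × 1.0000 × 0.15455041 = 0.154550
Relative intensity = 0.154550 / 0.367766 × 100 = 42.02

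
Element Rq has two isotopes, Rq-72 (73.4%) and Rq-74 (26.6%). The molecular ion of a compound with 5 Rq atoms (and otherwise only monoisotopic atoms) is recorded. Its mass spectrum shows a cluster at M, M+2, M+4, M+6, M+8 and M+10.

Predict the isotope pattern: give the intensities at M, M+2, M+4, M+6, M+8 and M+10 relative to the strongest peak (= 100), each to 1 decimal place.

Each Rq atom is independently Rq-72 (p = 0.734) or Rq-74 (q = 0.266); the cluster is the binomial expansion (p + q)^5.
P(M) = 0.734^5 = 0.213049
P(M+2) = 5 × 0.734^4 × 0.266^1 = 0.386043
P(M+4) = 10 × 0.734^3 × 0.266^2 = 0.279802
P(M+6) = 10 × 0.734^2 × 0.266^3 = 0.101400
P(M+8) = 5 × 0.734^1 × 0.266^4 = 0.018374
P(M+10) = 0.266^5 = 0.001332
The M+2 peak is largest (0.386043); scaling to 100 gives 55.2 : 100.0 : 72.5 : 26.3 : 4.8 : 0.3.

55.2 : 100.0 : 72.5 : 26.3 : 4.8 : 0.3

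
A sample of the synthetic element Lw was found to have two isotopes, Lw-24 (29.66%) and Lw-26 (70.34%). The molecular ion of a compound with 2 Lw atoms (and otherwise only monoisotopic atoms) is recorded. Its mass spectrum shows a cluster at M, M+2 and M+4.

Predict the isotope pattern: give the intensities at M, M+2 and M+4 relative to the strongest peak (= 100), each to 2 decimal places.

17.78 : 84.33 : 100.00

Each Lw atom is independently Lw-24 (p = 0.2966) or Lw-26 (q = 0.7034); the cluster is the binomial expansion (p + q)^2.
P(M) = 0.2966^2 = 0.087972
P(M+2) = 2 × 0.2966^1 × 0.7034^1 = 0.417257
P(M+4) = 0.7034^2 = 0.494772
The M+4 peak is largest (0.494772); scaling to 100 gives 17.78 : 84.33 : 100.00.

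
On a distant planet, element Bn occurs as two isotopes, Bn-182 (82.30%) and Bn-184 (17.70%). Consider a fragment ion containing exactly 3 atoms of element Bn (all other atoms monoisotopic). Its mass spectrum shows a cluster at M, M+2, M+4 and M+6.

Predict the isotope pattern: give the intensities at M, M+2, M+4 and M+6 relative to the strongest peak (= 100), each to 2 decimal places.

100.00 : 64.52 : 13.88 : 0.99

Expanding (0.8230 + 0.1770)^3:
P(M) = 0.8230^3 = 0.557442
P(M+2) = 3 × 0.8230^2 × 0.1770^1 = 0.359662
P(M+4) = 3 × 0.8230^1 × 0.1770^2 = 0.077351
P(M+6) = 0.1770^3 = 0.005545
The M peak is largest (0.557442); scaling to 100 gives 100.00 : 64.52 : 13.88 : 0.99.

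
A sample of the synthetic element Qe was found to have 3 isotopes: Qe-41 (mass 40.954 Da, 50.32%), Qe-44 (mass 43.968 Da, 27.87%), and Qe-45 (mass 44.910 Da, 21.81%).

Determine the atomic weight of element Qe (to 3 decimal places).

42.657 Da

Average mass = Σ (abundance × isotope mass) = 0.5032 × 40.954 + 0.2787 × 43.968 + 0.2181 × 44.910
= 20.6081 + 12.2539 + 9.7949 = 42.6569 Da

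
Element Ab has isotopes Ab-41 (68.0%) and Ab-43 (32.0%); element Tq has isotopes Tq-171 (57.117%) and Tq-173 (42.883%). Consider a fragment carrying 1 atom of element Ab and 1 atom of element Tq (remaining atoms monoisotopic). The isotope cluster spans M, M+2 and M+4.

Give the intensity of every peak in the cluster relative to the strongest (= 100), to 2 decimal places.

81.87 : 100.00 : 28.93

Element Ab pattern (n=1): 0.6800 : 0.3200
Element Tq pattern (n=1): 0.57117 : 0.42883
Convolve the two distributions (both contribute in 2-u steps):
  M: 0.6800×0.57117 = 0.388396
  M+2: 0.6800×0.42883 + 0.3200×0.57117 = 0.474379
  M+4: 0.3200×0.42883 = 0.137226
Scale to base peak (0.474379) = 100: 81.87 : 100.00 : 28.93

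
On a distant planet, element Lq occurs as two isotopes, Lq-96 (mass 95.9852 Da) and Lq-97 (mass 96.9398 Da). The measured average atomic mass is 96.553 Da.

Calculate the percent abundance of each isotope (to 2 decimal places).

Let x be the fractional abundance of Lq-96; then Lq-97 has abundance 1 − x.
95.9852·x + 96.9398·(1 − x) = 96.553
(95.9852 − 96.9398)·x = 96.553 − 96.9398
x = -0.3868 / -0.9546 = 0.40520 → 40.52% Lq-96, 59.48% Lq-97.

Lq-96: 40.52%, Lq-97: 59.48%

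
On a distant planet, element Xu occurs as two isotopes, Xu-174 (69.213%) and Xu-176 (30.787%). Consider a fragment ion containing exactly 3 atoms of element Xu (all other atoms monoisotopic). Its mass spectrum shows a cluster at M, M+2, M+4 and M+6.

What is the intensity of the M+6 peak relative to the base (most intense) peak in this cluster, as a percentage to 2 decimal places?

6.60%

Binomial terms of (0.69213 + 0.30787)^3: M 0.3316, M+2 0.4424, M+4 0.1968, M+6 0.0292 → M+2 is the base peak.
P(M+2) = C(3,1) × 0.69213^2 × 0.30787^1 = 3 × 0.47904394 × 0.30787 = 0.442450 (base)
P(M+6) = C(3,3) × 0.69213^0 × 0.30787^3 = 1 × 1.0000 × 0.02918113 = 0.029181
Relative intensity = 0.029181 / 0.442450 × 100 = 6.60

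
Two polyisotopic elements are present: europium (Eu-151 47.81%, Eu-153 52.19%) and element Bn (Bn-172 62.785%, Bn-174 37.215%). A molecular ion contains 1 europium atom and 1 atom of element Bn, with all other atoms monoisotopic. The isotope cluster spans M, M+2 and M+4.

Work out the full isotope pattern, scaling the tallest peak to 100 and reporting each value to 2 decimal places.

59.37 : 100.00 : 38.41

Europium pattern (n=1): 0.4781 : 0.5219
Element Bn pattern (n=1): 0.62785 : 0.37215
Convolve the two distributions (both contribute in 2-u steps):
  M: 0.4781×0.62785 = 0.300175
  M+2: 0.4781×0.37215 + 0.5219×0.62785 = 0.505600
  M+4: 0.5219×0.37215 = 0.194225
Scale to base peak (0.505600) = 100: 59.37 : 100.00 : 38.41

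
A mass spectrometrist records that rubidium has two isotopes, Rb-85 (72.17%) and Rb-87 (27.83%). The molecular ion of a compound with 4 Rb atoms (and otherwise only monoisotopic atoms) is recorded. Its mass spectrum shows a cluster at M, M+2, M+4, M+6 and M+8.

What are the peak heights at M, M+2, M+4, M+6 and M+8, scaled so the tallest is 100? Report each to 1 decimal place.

Expanding (0.7217 + 0.2783)^4:
P(M) = 0.7217^4 = 0.271286
P(M+2) = 4 × 0.7217^3 × 0.2783^1 = 0.418450
P(M+4) = 6 × 0.7217^2 × 0.2783^2 = 0.242042
P(M+6) = 4 × 0.7217^1 × 0.2783^3 = 0.062224
P(M+8) = 0.2783^4 = 0.005999
The M+2 peak is largest (0.418450); scaling to 100 gives 64.8 : 100.0 : 57.8 : 14.9 : 1.4.

64.8 : 100.0 : 57.8 : 14.9 : 1.4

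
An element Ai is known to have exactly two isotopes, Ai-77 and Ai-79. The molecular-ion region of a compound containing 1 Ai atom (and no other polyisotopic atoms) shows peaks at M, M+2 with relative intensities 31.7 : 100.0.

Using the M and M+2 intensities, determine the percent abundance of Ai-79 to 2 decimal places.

75.93%

Write p for the Ai-77 fraction. I(M+2)/I(M) = [C(1,1)·p^0·(1−p)] / p^1 = 1·(1−p)/p = 100.0/31.7 = 3.1546
(1−p)/p = 3.1546/1 = 3.1546  ⇒  p = 1/(1 + 3.1546) = 0.2407
Ai-77: 24.07%, Ai-79: 75.93%.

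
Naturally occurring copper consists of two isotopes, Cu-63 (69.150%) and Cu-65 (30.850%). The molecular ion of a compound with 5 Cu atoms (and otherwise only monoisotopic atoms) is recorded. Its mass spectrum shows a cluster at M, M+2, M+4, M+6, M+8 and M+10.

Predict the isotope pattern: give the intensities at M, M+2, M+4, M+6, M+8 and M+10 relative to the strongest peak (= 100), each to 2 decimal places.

44.83 : 100.00 : 89.23 : 39.81 : 8.88 : 0.79

The 5 Cu atoms are independent, so intensities follow the terms of (0.69150 + 0.30850)^5.
P(M) = 0.69150^5 = 0.158111
P(M+2) = 5 × 0.69150^4 × 0.30850^1 = 0.352691
P(M+4) = 10 × 0.69150^3 × 0.30850^2 = 0.314693
P(M+6) = 10 × 0.69150^2 × 0.30850^3 = 0.140394
P(M+8) = 5 × 0.69150^1 × 0.30850^4 = 0.031317
P(M+10) = 0.30850^5 = 0.002794
The M+2 peak is largest (0.352691); scaling to 100 gives 44.83 : 100.00 : 89.23 : 39.81 : 8.88 : 0.79.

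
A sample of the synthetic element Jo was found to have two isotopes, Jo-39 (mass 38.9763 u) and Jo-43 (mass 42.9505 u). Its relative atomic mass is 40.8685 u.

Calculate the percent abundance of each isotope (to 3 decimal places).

Jo-39: 52.388%, Jo-43: 47.612%

With x = fraction of Jo-39 (so Jo-43 is 1 − x):
38.9763·x + 42.9505·(1 − x) = 40.8685
(38.9763 − 42.9505)·x = 40.8685 − 42.9505
x = -2.0820 / -3.9742 = 0.52388 → 52.388% Jo-39, 47.612% Jo-43.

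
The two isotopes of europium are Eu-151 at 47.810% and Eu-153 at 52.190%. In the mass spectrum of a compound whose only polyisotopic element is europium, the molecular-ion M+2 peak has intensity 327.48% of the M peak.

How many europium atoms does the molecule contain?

3

For n independent Eu atoms, I(M+2)/I(M) = n · (abundance Eu-153) / (abundance Eu-151) = n · 0.52190/0.47810.
n = 3.2748 × 0.47810/0.52190 = 3.00 ≈ 3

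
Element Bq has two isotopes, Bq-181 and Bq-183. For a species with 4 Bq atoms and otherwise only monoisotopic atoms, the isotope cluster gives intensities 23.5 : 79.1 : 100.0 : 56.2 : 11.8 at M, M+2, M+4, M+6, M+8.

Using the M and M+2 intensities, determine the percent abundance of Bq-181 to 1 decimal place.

54.3%

Write p for the Bq-181 fraction. I(M+2)/I(M) = [C(4,1)·p^3·(1−p)] / p^4 = 4·(1−p)/p = 79.1/23.5 = 3.3660
(1−p)/p = 3.3660/4 = 0.8415  ⇒  p = 1/(1 + 0.8415) = 0.5430
Bq-181: 54.3%, Bq-183: 45.7%.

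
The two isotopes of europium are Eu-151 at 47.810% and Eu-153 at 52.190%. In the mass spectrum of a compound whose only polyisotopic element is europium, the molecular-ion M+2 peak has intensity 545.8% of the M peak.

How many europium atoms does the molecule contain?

5

The M+2/M ratio from n Eu atoms is n · q/p = n · 0.52190/0.47810.
n = 5.458 × 0.47810/0.52190 = 5.00 ≈ 5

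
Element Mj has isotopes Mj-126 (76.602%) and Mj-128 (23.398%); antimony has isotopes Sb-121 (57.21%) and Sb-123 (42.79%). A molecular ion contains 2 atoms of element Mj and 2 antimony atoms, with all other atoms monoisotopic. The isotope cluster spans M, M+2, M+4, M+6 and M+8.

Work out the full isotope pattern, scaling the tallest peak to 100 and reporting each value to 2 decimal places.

47.47 : 100.00 : 74.36 : 22.85 : 2.48

Element Mj pattern (n=2): 0.58678664 : 0.35846672 : 0.05474664
Antimony pattern (n=2): 0.32729841 : 0.48960318 : 0.18309841
Convolve the two distributions (both contribute in 2-u steps):
  M: 0.58678664×0.32729841 = 0.192054
  M+2: 0.58678664×0.48960318 + 0.35846672×0.32729841 = 0.404618
  M+4: 0.58678664×0.18309841 + 0.35846672×0.48960318 + 0.05474664×0.32729841 = 0.300865
  M+6: 0.35846672×0.18309841 + 0.05474664×0.48960318 = 0.092439
  M+8: 0.05474664×0.18309841 = 0.010024
Scale to base peak (0.404618) = 100: 47.47 : 100.00 : 74.36 : 22.85 : 2.48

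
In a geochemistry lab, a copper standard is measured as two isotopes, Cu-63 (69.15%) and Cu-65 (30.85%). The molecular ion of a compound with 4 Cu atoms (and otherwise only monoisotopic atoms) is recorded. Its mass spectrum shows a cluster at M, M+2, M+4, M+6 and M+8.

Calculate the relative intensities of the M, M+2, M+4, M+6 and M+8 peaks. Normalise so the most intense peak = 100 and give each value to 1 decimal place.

Each Cu atom is independently Cu-63 (p = 0.6915) or Cu-65 (q = 0.3085); the cluster is the binomial expansion (p + q)^4.
P(M) = 0.6915^4 = 0.228649
P(M+2) = 4 × 0.6915^3 × 0.3085^1 = 0.408030
P(M+4) = 6 × 0.6915^2 × 0.3085^2 = 0.273052
P(M+6) = 4 × 0.6915^1 × 0.3085^3 = 0.081212
P(M+8) = 0.3085^4 = 0.009058
The M+2 peak is largest (0.408030); scaling to 100 gives 56.0 : 100.0 : 66.9 : 19.9 : 2.2.

56.0 : 100.0 : 66.9 : 19.9 : 2.2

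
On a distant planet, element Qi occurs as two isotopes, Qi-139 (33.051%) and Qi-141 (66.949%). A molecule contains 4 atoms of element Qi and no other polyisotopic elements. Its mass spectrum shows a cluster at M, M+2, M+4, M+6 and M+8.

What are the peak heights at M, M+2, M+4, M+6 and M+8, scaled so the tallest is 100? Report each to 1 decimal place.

3.0 : 24.4 : 74.1 : 100.0 : 50.6

Each Qi atom is independently Qi-139 (p = 0.33051) or Qi-141 (q = 0.66949); the cluster is the binomial expansion (p + q)^4.
P(M) = 0.33051^4 = 0.011933
P(M+2) = 4 × 0.33051^3 × 0.66949^1 = 0.096685
P(M+4) = 6 × 0.33051^2 × 0.66949^2 = 0.293771
P(M+6) = 4 × 0.33051^1 × 0.66949^3 = 0.396713
P(M+8) = 0.66949^4 = 0.200898
The M+6 peak is largest (0.396713); scaling to 100 gives 3.0 : 24.4 : 74.1 : 100.0 : 50.6.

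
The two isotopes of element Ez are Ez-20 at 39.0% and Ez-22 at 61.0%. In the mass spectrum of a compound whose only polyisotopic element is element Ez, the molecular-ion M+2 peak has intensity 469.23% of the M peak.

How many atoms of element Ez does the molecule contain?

For n independent Ez atoms, I(M+2)/I(M) = n · (abundance Ez-22) / (abundance Ez-20) = n · 0.610/0.390.
n = 4.6923 × 0.390/0.610 = 3.00 ≈ 3

3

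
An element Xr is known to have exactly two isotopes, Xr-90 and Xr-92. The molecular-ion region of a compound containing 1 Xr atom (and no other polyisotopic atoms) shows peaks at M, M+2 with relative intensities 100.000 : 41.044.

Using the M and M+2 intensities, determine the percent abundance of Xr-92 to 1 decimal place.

If p is the fraction of Xr that is Xr-90, then I(M+2)/I(M) = [C(1,1)·p^0·(1−p)] / p^1 = 1·(1−p)/p = 41.044/100.000 = 0.4104
(1−p)/p = 0.4104/1 = 0.4104  ⇒  p = 1/(1 + 0.4104) = 0.7090
Xr-90: 70.9%, Xr-92: 29.1%.

29.1%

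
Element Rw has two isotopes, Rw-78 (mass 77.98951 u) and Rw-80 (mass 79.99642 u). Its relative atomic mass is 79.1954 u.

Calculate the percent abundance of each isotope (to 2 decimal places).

Writing the weighted mean with unknown fraction x of Rw-78:
77.98951·x + 79.99642·(1 − x) = 79.1954
(77.98951 − 79.99642)·x = 79.1954 − 79.99642
x = -0.80102 / -2.00691 = 0.39913 → 39.91% Rw-78, 60.09% Rw-80.

Rw-78: 39.91%, Rw-80: 60.09%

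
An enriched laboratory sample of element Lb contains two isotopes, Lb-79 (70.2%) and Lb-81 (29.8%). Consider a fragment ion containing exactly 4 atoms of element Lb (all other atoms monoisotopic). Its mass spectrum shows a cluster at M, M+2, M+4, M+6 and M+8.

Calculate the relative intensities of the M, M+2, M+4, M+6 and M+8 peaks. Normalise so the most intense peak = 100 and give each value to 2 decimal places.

The 4 Lb atoms are independent, so intensities follow the terms of (0.702 + 0.298)^4.
P(M) = 0.702^4 = 0.242856
P(M+2) = 4 × 0.702^3 × 0.298^1 = 0.412371
P(M+4) = 6 × 0.702^2 × 0.298^2 = 0.262578
P(M+6) = 4 × 0.702^1 × 0.298^3 = 0.074310
P(M+8) = 0.298^4 = 0.007886
The M+2 peak is largest (0.412371); scaling to 100 gives 58.89 : 100.00 : 63.68 : 18.02 : 1.91.

58.89 : 100.00 : 63.68 : 18.02 : 1.91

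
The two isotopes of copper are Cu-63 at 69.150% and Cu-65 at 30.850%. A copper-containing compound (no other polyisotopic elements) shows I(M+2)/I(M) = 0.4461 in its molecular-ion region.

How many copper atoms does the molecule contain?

With n Cu atoms, P(M+2)/P(M) = C(n,1)·p^(n−1)q / p^n = n·q/p = n · 0.30850/0.69150.
n = 0.4461 × 0.69150/0.30850 = 1.00 ≈ 1

1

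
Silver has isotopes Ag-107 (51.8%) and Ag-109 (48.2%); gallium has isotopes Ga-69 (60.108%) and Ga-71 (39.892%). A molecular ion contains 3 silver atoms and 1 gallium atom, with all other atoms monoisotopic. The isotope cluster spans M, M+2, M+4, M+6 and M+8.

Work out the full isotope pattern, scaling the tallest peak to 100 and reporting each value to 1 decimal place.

22.5 : 77.6 : 100.0 : 56.8 : 12.0

Silver pattern (n=3): 0.13899183 : 0.3879965 : 0.3610315 : 0.11198017
Gallium pattern (n=1): 0.60108 : 0.39892
Convolve the two distributions (both contribute in 2-u steps):
  M: 0.13899183×0.60108 = 0.083545
  M+2: 0.13899183×0.39892 + 0.3879965×0.60108 = 0.288664
  M+4: 0.3879965×0.39892 + 0.3610315×0.60108 = 0.371788
  M+6: 0.3610315×0.39892 + 0.11198017×0.60108 = 0.211332
  M+8: 0.11198017×0.39892 = 0.044671
Scale to base peak (0.371788) = 100: 22.5 : 77.6 : 100.0 : 56.8 : 12.0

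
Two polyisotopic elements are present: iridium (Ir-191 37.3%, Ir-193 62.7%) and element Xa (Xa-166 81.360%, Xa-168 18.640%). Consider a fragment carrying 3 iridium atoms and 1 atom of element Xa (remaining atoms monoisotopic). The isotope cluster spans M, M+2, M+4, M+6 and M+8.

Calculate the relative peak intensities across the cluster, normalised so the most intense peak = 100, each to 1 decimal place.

10.4 : 54.7 : 100.0 : 69.5 : 11.3

Iridium pattern (n=3): 0.05189512 : 0.26170165 : 0.43991135 : 0.24649188
Element Xa pattern (n=1): 0.8136 : 0.1864
Convolve the two distributions (both contribute in 2-u steps):
  M: 0.05189512×0.8136 = 0.042222
  M+2: 0.05189512×0.1864 + 0.26170165×0.8136 = 0.222594
  M+4: 0.26170165×0.1864 + 0.43991135×0.8136 = 0.406693
  M+6: 0.43991135×0.1864 + 0.24649188×0.8136 = 0.282545
  M+8: 0.24649188×0.1864 = 0.045946
Scale to base peak (0.406693) = 100: 10.4 : 54.7 : 100.0 : 69.5 : 11.3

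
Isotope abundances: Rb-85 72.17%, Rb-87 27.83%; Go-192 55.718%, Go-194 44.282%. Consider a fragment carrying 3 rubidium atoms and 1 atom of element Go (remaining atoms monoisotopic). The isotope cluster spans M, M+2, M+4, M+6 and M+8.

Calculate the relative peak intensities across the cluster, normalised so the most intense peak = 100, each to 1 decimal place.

Rubidium pattern (n=3): 0.37589809 : 0.43485841 : 0.16768892 : 0.02155458
Element Go pattern (n=1): 0.55718 : 0.44282
Convolve the two distributions (both contribute in 2-u steps):
  M: 0.37589809×0.55718 = 0.209443
  M+2: 0.37589809×0.44282 + 0.43485841×0.55718 = 0.408750
  M+4: 0.43485841×0.44282 + 0.16768892×0.55718 = 0.285997
  M+6: 0.16768892×0.44282 + 0.02155458×0.55718 = 0.086266
  M+8: 0.02155458×0.44282 = 0.009545
Scale to base peak (0.408750) = 100: 51.2 : 100.0 : 70.0 : 21.1 : 2.3

51.2 : 100.0 : 70.0 : 21.1 : 2.3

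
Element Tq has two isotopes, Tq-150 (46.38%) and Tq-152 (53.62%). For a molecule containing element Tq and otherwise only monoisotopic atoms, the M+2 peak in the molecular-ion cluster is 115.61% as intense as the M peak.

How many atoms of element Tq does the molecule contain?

With n Tq atoms, P(M+2)/P(M) = C(n,1)·p^(n−1)q / p^n = n·q/p = n · 0.5362/0.4638.
n = 1.1561 × 0.4638/0.5362 = 1.00 ≈ 1

1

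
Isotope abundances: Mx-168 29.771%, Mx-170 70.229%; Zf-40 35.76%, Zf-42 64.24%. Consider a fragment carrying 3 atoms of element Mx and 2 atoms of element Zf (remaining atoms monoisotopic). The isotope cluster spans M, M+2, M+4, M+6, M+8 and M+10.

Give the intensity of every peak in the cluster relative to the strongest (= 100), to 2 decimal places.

0.99 : 10.56 : 44.88 : 94.96 : 100.00 : 41.93

Element Mx pattern (n=3): 0.02638641 : 0.18673451 : 0.44050176 : 0.34637732
Element Zf pattern (n=2): 0.12787776 : 0.45944448 : 0.41267776
Convolve the two distributions (both contribute in 2-u steps):
  M: 0.02638641×0.12787776 = 0.003374
  M+2: 0.02638641×0.45944448 + 0.18673451×0.12787776 = 0.036002
  M+4: 0.02638641×0.41267776 + 0.18673451×0.45944448 + 0.44050176×0.12787776 = 0.153014
  M+6: 0.18673451×0.41267776 + 0.44050176×0.45944448 + 0.34637732×0.12787776 = 0.323741
  M+8: 0.44050176×0.41267776 + 0.34637732×0.45944448 = 0.340926
  M+10: 0.34637732×0.41267776 = 0.142942
Scale to base peak (0.340926) = 100: 0.99 : 10.56 : 44.88 : 94.96 : 100.00 : 41.93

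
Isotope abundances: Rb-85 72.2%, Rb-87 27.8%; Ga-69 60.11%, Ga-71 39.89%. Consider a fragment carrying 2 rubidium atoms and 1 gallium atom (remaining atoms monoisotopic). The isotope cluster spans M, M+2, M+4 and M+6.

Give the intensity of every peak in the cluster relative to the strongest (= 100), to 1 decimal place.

69.7 : 100.0 : 46.0 : 6.9

Rubidium pattern (n=2): 0.521284 : 0.401432 : 0.077284
Gallium pattern (n=1): 0.6011 : 0.3989
Convolve the two distributions (both contribute in 2-u steps):
  M: 0.521284×0.6011 = 0.313344
  M+2: 0.521284×0.3989 + 0.401432×0.6011 = 0.449241
  M+4: 0.401432×0.3989 + 0.077284×0.6011 = 0.206587
  M+6: 0.077284×0.3989 = 0.030829
Scale to base peak (0.449241) = 100: 69.7 : 100.0 : 46.0 : 6.9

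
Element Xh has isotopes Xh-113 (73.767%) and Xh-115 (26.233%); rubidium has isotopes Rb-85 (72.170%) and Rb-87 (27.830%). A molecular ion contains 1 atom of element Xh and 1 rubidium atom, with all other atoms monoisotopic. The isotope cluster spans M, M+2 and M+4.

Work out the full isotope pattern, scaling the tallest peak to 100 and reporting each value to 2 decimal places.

Element Xh pattern (n=1): 0.73767 : 0.26233
Rubidium pattern (n=1): 0.7217 : 0.2783
Convolve the two distributions (both contribute in 2-u steps):
  M: 0.73767×0.7217 = 0.532376
  M+2: 0.73767×0.2783 + 0.26233×0.7217 = 0.394617
  M+4: 0.26233×0.2783 = 0.073006
Scale to base peak (0.532376) = 100: 100.00 : 74.12 : 13.71

100.00 : 74.12 : 13.71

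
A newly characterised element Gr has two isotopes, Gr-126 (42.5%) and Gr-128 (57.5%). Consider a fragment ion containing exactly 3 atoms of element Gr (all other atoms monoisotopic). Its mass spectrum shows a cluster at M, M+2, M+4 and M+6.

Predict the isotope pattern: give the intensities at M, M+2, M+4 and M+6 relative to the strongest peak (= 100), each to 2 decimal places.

18.21 : 73.91 : 100.00 : 45.10

The 3 Gr atoms are independent, so intensities follow the terms of (0.425 + 0.575)^3.
P(M) = 0.425^3 = 0.076766
P(M+2) = 3 × 0.425^2 × 0.575^1 = 0.311578
P(M+4) = 3 × 0.425^1 × 0.575^2 = 0.421547
P(M+6) = 0.575^3 = 0.190109
The M+4 peak is largest (0.421547); scaling to 100 gives 18.21 : 73.91 : 100.00 : 45.10.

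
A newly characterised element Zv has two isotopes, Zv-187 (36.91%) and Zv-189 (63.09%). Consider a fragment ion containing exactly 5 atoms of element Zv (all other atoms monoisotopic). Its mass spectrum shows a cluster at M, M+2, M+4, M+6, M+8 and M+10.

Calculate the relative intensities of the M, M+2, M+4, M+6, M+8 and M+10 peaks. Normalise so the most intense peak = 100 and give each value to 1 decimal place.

Expanding (0.3691 + 0.6309)^5:
P(M) = 0.3691^5 = 0.006850
P(M+2) = 5 × 0.3691^4 × 0.6309^1 = 0.058547
P(M+4) = 10 × 0.3691^3 × 0.6309^2 = 0.200149
P(M+6) = 10 × 0.3691^2 × 0.6309^3 = 0.342113
P(M+8) = 5 × 0.3691^1 × 0.6309^4 = 0.292386
P(M+10) = 0.6309^5 = 0.099955
The M+6 peak is largest (0.342113); scaling to 100 gives 2.0 : 17.1 : 58.5 : 100.0 : 85.5 : 29.2.

2.0 : 17.1 : 58.5 : 100.0 : 85.5 : 29.2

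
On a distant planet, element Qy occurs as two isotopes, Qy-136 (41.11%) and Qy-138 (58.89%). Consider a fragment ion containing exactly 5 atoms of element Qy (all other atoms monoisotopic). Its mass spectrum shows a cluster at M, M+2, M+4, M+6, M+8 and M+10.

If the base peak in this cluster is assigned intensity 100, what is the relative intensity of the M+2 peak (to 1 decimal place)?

24.4

(0.4111 + 0.5889)^5 gives M 0.0117, M+2 0.0841, M+4 0.2409, M+6 0.3452, M+8 0.2472, M+10 0.0708; the largest is M+6.
P(M+6) = C(5,3) × 0.4111^2 × 0.5889^3 = 10 × 0.16900321 × 0.20423241 = 0.345159 (base)
P(M+2) = C(5,1) × 0.4111^4 × 0.5889^1 = 5 × 0.02856208 × 0.5889 = 0.084101
Relative intensity = 0.084101 / 0.345159 × 100 = 24.4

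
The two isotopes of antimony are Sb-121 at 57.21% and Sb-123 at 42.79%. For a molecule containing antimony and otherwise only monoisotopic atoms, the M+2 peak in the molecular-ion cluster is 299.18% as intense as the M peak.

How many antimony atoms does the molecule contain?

4

With n Sb atoms, P(M+2)/P(M) = C(n,1)·p^(n−1)q / p^n = n·q/p = n · 0.4279/0.5721.
n = 2.9918 × 0.5721/0.4279 = 4.00 ≈ 4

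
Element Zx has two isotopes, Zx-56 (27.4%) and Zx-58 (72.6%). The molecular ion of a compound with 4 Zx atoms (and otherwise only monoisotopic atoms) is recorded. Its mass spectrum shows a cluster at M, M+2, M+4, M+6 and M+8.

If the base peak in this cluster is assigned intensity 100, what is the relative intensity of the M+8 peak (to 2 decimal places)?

66.24

(0.274 + 0.726)^4 gives M 0.0056, M+2 0.0597, M+4 0.2374, M+6 0.4194, M+8 0.2778; the largest is M+6.
P(M+6) = C(4,3) × 0.274^1 × 0.726^3 = 4 × 0.2740 × 0.38265718 = 0.419392 (base)
P(M+8) = C(4,4) × 0.274^0 × 0.726^4 = 1 × 1.0000 × 0.27780911 = 0.277809
Relative intensity = 0.277809 / 0.419392 × 100 = 66.24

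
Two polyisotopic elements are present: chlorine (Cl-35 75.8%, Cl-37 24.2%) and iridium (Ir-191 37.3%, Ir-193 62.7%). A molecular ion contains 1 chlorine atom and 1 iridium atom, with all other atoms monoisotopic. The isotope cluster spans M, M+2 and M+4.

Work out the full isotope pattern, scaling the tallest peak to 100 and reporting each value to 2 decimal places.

Chlorine pattern (n=1): 0.7580 : 0.2420
Iridium pattern (n=1): 0.3730 : 0.6270
Convolve the two distributions (both contribute in 2-u steps):
  M: 0.7580×0.3730 = 0.282734
  M+2: 0.7580×0.6270 + 0.2420×0.3730 = 0.565532
  M+4: 0.2420×0.6270 = 0.151734
Scale to base peak (0.565532) = 100: 49.99 : 100.00 : 26.83

49.99 : 100.00 : 26.83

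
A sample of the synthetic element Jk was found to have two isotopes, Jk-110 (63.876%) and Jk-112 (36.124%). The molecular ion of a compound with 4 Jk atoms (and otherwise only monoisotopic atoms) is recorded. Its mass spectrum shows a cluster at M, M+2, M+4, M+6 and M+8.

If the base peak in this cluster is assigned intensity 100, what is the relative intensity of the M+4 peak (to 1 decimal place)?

(0.63876 + 0.36124)^4 gives M 0.1665, M+2 0.3766, M+4 0.3195, M+6 0.1204, M+8 0.0170; the largest is M+2.
P(M+2) = C(4,1) × 0.63876^3 × 0.36124^1 = 4 × 0.26062324 × 0.36124 = 0.376590 (base)
P(M+4) = C(4,2) × 0.63876^2 × 0.36124^2 = 6 × 0.40801434 × 0.13049434 = 0.319461
Relative intensity = 0.319461 / 0.376590 × 100 = 84.8

84.8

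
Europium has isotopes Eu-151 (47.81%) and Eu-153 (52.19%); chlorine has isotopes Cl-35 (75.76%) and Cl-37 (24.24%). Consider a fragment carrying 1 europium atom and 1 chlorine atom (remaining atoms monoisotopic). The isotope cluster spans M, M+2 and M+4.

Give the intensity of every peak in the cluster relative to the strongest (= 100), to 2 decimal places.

Europium pattern (n=1): 0.4781 : 0.5219
Chlorine pattern (n=1): 0.7576 : 0.2424
Convolve the two distributions (both contribute in 2-u steps):
  M: 0.4781×0.7576 = 0.362209
  M+2: 0.4781×0.2424 + 0.5219×0.7576 = 0.511283
  M+4: 0.5219×0.2424 = 0.126509
Scale to base peak (0.511283) = 100: 70.84 : 100.00 : 24.74

70.84 : 100.00 : 24.74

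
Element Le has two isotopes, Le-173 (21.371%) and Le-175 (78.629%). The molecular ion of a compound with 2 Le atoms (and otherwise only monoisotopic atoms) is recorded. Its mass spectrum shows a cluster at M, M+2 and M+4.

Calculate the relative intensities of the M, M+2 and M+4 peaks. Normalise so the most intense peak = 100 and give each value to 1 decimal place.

Each Le atom is independently Le-173 (p = 0.21371) or Le-175 (q = 0.78629); the cluster is the binomial expansion (p + q)^2.
P(M) = 0.21371^2 = 0.045672
P(M+2) = 2 × 0.21371^1 × 0.78629^1 = 0.336076
P(M+4) = 0.78629^2 = 0.618252
The M+4 peak is largest (0.618252); scaling to 100 gives 7.4 : 54.4 : 100.0.

7.4 : 54.4 : 100.0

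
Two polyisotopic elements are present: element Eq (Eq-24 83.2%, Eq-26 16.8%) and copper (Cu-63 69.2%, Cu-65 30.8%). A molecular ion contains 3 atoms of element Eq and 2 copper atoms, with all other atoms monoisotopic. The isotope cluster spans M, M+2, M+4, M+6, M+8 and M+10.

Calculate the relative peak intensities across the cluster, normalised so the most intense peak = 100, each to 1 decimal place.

66.8 : 100.0 : 57.5 : 15.9 : 2.1 : 0.1

Element Eq pattern (n=3): 0.57593037 : 0.3488809 : 0.0704471 : 0.00474163
Copper pattern (n=2): 0.478864 : 0.426272 : 0.094864
Convolve the two distributions (both contribute in 2-u steps):
  M: 0.57593037×0.478864 = 0.275792
  M+2: 0.57593037×0.426272 + 0.3488809×0.478864 = 0.412569
  M+4: 0.57593037×0.094864 + 0.3488809×0.426272 + 0.0704471×0.478864 = 0.237088
  M+6: 0.3488809×0.094864 + 0.0704471×0.426272 + 0.00474163×0.478864 = 0.065396
  M+8: 0.0704471×0.094864 + 0.00474163×0.426272 = 0.008704
  M+10: 0.00474163×0.094864 = 0.000450
Scale to base peak (0.412569) = 100: 66.8 : 100.0 : 57.5 : 15.9 : 2.1 : 0.1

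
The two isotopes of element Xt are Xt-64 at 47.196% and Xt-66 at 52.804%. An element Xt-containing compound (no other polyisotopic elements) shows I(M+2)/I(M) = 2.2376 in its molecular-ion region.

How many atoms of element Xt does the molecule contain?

2

The M+2/M ratio from n Xt atoms is n · q/p = n · 0.52804/0.47196.
n = 2.2376 × 0.47196/0.52804 = 2.00 ≈ 2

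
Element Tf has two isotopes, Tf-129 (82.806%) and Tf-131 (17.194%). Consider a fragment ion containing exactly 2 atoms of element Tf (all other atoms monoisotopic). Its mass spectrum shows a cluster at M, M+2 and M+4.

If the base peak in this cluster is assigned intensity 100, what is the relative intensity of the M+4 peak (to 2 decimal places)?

4.31

Term probabilities: M 0.6857, M+2 0.2848, M+4 0.0296. Base peak = M.
P(M) = C(2,0) × 0.82806^2 × 0.17194^0 = 1 × 0.68568336 × 1.0000 = 0.685683 (base)
P(M+4) = C(2,2) × 0.82806^0 × 0.17194^2 = 1 × 1.0000 × 0.02956336 = 0.029563
Relative intensity = 0.029563 / 0.685683 × 100 = 4.31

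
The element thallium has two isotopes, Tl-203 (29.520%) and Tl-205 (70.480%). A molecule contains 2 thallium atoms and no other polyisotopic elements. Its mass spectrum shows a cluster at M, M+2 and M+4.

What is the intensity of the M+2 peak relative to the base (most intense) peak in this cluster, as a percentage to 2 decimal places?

Binomial terms of (0.29520 + 0.70480)^2: M 0.0871, M+2 0.4161, M+4 0.4967 → M+4 is the base peak.
P(M+4) = C(2,2) × 0.29520^0 × 0.70480^2 = 1 × 1.0000 × 0.49674304 = 0.496743 (base)
P(M+2) = C(2,1) × 0.29520^1 × 0.70480^1 = 2 × 0.2952 × 0.7048 = 0.416114
Relative intensity = 0.416114 / 0.496743 × 100 = 83.77

83.77%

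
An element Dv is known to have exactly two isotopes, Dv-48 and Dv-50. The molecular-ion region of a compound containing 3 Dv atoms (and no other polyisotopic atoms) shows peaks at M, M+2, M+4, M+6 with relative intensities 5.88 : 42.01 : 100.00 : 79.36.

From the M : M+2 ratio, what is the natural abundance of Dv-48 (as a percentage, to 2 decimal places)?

Write p for the Dv-48 fraction. I(M+2)/I(M) = [C(3,1)·p^2·(1−p)] / p^3 = 3·(1−p)/p = 42.01/5.88 = 7.1446
(1−p)/p = 7.1446/3 = 2.3815  ⇒  p = 1/(1 + 2.3815) = 0.2957
Dv-48: 29.57%, Dv-50: 70.43%.

29.57%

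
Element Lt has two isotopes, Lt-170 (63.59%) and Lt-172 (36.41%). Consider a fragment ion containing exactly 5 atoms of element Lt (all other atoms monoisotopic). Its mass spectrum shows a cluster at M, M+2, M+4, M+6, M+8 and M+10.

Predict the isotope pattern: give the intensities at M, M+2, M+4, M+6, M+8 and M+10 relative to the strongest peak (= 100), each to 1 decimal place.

30.5 : 87.3 : 100.0 : 57.3 : 16.4 : 1.9

The 5 Lt atoms are independent, so intensities follow the terms of (0.6359 + 0.3641)^5.
P(M) = 0.6359^5 = 0.103979
P(M+2) = 5 × 0.6359^4 × 0.3641^1 = 0.297677
P(M+4) = 10 × 0.6359^3 × 0.3641^2 = 0.340885
P(M+6) = 10 × 0.6359^2 × 0.3641^3 = 0.195182
P(M+8) = 5 × 0.6359^1 × 0.3641^4 = 0.055878
P(M+10) = 0.3641^5 = 0.006399
The M+4 peak is largest (0.340885); scaling to 100 gives 30.5 : 87.3 : 100.0 : 57.3 : 16.4 : 1.9.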